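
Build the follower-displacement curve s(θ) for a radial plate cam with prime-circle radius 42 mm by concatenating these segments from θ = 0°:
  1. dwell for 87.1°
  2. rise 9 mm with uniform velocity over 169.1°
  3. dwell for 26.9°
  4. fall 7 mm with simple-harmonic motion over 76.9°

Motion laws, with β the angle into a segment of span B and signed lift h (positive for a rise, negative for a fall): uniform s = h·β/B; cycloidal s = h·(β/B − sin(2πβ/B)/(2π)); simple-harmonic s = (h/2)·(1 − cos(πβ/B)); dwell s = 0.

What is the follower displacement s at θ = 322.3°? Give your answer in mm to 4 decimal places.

seg 1 [0°–87.1°] dwell: s stays 0.0000
seg 2 [87.1°–256.2°] uniform, h=9: full span → s += 9 → s = 9.0000
seg 3 [256.2°–283.1°] dwell: s stays 9.0000
seg 4 [283.1°–360°] simple-harmonic, h=-7: θ=322.3° here. β=39.2, B=76.9. -7/2·(1 − cos(π·0.5098)) = -3.6072 → s = 5.3928

5.3928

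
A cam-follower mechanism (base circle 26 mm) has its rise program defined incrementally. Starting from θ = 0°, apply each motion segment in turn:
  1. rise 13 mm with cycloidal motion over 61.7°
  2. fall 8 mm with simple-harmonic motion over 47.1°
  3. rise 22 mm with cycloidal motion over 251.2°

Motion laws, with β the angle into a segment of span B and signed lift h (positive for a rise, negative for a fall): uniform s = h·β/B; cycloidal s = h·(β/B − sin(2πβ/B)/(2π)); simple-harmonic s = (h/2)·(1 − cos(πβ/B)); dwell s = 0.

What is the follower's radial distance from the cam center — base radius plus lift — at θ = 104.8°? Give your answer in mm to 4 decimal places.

seg 1 [0°–61.7°] cycloidal, h=13: full span → s += 13 → s = 13.0000
seg 2 [61.7°–108.8°] simple-harmonic, h=-8: θ=104.8° here. β=43.1, B=47.1. -8/2·(1 − cos(π·0.9151)) = -7.8585 → s = 5.1415
radial distance = base radius + s = 26 + 5.1415 = 31.1415

31.1415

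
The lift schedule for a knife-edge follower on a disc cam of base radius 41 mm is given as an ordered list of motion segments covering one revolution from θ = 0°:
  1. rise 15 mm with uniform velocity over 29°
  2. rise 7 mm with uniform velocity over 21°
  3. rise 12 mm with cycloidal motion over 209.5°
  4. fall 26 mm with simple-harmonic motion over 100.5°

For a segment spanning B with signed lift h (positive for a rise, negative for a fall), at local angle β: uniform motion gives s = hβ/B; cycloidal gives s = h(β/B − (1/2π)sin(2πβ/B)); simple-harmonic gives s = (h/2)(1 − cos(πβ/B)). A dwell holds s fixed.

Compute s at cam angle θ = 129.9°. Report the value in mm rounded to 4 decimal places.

seg 1 [0°–29°] uniform, h=15: full span → s += 15 → s = 15.0000
seg 2 [29°–50°] uniform, h=7: full span → s += 7 → s = 22.0000
seg 3 [50°–259.5°] cycloidal, h=12: θ=129.9° here. β=79.9, B=209.5. 12·(0.3814 − sin(2π·0.3814)/(2π)) = 3.2814 → s = 25.2814

25.2814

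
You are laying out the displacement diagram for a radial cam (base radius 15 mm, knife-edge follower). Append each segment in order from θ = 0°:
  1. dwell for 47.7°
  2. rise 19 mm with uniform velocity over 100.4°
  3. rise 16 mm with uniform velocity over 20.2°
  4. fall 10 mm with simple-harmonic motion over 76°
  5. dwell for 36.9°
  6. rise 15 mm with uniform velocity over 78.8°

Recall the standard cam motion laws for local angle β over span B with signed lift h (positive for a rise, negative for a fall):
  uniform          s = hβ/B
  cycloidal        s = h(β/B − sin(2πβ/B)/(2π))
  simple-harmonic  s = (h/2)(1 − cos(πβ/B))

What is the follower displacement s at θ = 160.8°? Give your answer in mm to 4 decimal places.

seg 1 [0°–47.7°] dwell: s stays 0.0000
seg 2 [47.7°–148.1°] uniform, h=19: full span → s += 19 → s = 19.0000
seg 3 [148.1°–168.3°] uniform, h=16: θ=160.8° here. β=12.7, B=20.2. 16·12.7/20.2 = 10.0594 → s = 29.0594

29.0594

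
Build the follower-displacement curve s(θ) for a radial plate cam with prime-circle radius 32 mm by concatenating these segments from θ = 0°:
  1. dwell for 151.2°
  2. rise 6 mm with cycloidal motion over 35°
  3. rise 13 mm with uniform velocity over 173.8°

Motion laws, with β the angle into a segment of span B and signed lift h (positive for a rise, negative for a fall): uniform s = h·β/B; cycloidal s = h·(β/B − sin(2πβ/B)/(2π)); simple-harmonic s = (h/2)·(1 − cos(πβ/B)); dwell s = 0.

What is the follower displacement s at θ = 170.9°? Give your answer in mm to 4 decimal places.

seg 1 [0°–151.2°] dwell: s stays 0.0000
seg 2 [151.2°–186.2°] cycloidal, h=6: θ=170.9° here. β=19.7, B=35. 6·(0.5629 − sin(2π·0.5629)/(2π)) = 3.7446 → s = 3.7446

3.7446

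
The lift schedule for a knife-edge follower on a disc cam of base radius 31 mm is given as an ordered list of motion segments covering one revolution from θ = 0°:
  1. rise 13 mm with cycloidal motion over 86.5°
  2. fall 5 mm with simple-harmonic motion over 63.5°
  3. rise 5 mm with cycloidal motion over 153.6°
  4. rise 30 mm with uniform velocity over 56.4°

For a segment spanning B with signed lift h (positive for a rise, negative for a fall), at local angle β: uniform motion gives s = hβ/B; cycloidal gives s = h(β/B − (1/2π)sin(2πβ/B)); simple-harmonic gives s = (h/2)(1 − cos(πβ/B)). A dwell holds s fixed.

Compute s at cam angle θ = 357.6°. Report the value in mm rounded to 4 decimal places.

seg 1 [0°–86.5°] cycloidal, h=13: full span → s += 13 → s = 13.0000
seg 2 [86.5°–150°] simple-harmonic, h=-5: full span → s += -5 → s = 8.0000
seg 3 [150°–303.6°] cycloidal, h=5: full span → s += 5 → s = 13.0000
seg 4 [303.6°–360°] uniform, h=30: θ=357.6° here. β=54, B=56.4. 30·54/56.4 = 28.7234 → s = 41.7234

41.7234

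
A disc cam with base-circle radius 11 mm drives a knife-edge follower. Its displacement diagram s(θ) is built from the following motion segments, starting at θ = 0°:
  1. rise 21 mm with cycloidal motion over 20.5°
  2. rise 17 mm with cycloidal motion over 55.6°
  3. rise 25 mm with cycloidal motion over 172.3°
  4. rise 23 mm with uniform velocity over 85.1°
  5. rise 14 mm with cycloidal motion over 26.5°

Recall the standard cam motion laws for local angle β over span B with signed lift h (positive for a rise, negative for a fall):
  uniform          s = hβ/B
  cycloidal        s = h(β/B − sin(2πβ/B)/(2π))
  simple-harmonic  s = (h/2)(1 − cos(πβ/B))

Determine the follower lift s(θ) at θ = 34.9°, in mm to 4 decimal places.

seg 1 [0°–20.5°] cycloidal, h=21: full span → s += 21 → s = 21.0000
seg 2 [20.5°–76.1°] cycloidal, h=17: θ=34.9° here. β=14.4, B=55.6. 17·(0.2590 − sin(2π·0.2590)/(2π)) = 1.7016 → s = 22.7016

22.7016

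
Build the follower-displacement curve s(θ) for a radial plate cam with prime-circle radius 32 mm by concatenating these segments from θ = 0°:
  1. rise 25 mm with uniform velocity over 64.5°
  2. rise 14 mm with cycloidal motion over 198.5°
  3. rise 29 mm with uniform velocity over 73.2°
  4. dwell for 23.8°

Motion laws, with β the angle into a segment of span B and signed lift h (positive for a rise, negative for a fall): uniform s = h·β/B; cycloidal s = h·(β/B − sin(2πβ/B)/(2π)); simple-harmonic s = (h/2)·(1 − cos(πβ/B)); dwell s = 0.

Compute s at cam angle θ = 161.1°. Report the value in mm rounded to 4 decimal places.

seg 1 [0°–64.5°] uniform, h=25: full span → s += 25 → s = 25.0000
seg 2 [64.5°–263°] cycloidal, h=14: θ=161.1° here. β=96.6, B=198.5. 14·(0.4866 − sin(2π·0.4866)/(2π)) = 6.6264 → s = 31.6264

31.6264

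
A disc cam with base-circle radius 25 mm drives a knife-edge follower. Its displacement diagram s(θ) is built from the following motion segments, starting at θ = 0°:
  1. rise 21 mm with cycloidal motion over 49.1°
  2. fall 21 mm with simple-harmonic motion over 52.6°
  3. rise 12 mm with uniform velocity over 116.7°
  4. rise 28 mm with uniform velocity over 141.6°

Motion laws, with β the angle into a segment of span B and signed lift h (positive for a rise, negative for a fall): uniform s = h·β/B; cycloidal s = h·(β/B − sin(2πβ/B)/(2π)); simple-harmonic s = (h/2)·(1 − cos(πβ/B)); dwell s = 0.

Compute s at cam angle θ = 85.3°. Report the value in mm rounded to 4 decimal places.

seg 1 [0°–49.1°] cycloidal, h=21: full span → s += 21 → s = 21.0000
seg 2 [49.1°–101.7°] simple-harmonic, h=-21: θ=85.3° here. β=36.2, B=52.6. -21/2·(1 − cos(π·0.6882)) = -16.3530 → s = 4.6470

4.6470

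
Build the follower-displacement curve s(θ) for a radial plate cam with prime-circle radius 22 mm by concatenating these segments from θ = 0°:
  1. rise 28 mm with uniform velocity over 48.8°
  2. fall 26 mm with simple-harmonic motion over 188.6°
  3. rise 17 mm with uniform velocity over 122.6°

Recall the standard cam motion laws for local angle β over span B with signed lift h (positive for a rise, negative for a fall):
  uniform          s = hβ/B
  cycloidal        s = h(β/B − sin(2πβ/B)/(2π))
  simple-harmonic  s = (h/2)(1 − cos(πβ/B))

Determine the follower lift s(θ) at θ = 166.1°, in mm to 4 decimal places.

seg 1 [0°–48.8°] uniform, h=28: full span → s += 28 → s = 28.0000
seg 2 [48.8°–237.4°] simple-harmonic, h=-26: θ=166.1° here. β=117.3, B=188.6. -26/2·(1 − cos(π·0.6220)) = -17.8596 → s = 10.1404

10.1404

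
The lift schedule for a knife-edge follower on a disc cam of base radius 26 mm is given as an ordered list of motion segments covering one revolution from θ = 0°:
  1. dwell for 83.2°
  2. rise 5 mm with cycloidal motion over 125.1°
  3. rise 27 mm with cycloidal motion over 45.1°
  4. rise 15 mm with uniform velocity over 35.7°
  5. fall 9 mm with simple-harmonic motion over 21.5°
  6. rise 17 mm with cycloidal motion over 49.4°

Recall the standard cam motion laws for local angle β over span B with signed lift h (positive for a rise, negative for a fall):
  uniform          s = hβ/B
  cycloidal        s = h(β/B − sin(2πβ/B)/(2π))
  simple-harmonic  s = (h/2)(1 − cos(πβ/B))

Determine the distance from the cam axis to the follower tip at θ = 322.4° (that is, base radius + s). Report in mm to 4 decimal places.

seg 1 [0°–83.2°] dwell: s stays 0.0000
seg 2 [83.2°–208.3°] cycloidal, h=5: full span → s += 5 → s = 5.0000
seg 3 [208.3°–253.4°] cycloidal, h=27: full span → s += 27 → s = 32.0000
seg 4 [253.4°–289.1°] uniform, h=15: full span → s += 15 → s = 47.0000
seg 5 [289.1°–310.6°] simple-harmonic, h=-9: full span → s += -9 → s = 38.0000
seg 6 [310.6°–360°] cycloidal, h=17: θ=322.4° here. β=11.8, B=49.4. 17·(0.2389 − sin(2π·0.2389)/(2π)) = 1.3617 → s = 39.3617
radial distance = base radius + s = 26 + 39.3617 = 65.3617

65.3617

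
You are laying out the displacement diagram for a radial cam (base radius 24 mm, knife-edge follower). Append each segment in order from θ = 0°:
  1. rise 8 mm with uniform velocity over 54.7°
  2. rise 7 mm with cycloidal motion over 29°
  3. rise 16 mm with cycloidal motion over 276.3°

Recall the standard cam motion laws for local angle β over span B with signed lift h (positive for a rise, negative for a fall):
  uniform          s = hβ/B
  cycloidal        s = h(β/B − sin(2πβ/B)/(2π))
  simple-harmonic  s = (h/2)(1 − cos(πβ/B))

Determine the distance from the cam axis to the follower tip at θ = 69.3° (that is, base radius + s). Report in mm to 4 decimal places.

seg 1 [0°–54.7°] uniform, h=8: full span → s += 8 → s = 8.0000
seg 2 [54.7°–83.7°] cycloidal, h=7: θ=69.3° here. β=14.6, B=29. 7·(0.5034 − sin(2π·0.5034)/(2π)) = 3.5483 → s = 11.5483
radial distance = base radius + s = 24 + 11.5483 = 35.5483

35.5483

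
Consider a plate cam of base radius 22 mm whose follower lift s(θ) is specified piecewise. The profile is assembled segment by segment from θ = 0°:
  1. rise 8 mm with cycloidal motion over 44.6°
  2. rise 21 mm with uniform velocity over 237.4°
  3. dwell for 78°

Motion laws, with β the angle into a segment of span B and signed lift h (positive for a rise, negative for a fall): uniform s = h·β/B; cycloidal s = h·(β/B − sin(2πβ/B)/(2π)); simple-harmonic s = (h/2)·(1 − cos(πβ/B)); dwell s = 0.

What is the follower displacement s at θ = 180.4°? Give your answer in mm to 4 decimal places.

seg 1 [0°–44.6°] cycloidal, h=8: full span → s += 8 → s = 8.0000
seg 2 [44.6°–282°] uniform, h=21: θ=180.4° here. β=135.8, B=237.4. 21·135.8/237.4 = 12.0126 → s = 20.0126

20.0126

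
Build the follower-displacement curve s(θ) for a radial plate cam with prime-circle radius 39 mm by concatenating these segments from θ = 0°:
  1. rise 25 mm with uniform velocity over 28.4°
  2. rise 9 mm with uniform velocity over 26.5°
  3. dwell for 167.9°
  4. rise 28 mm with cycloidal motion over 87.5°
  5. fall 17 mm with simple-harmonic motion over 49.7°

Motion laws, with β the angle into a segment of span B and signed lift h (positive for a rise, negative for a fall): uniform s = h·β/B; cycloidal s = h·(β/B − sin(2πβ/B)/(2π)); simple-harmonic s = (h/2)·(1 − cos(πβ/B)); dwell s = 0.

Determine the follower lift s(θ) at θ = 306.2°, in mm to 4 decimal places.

seg 1 [0°–28.4°] uniform, h=25: full span → s += 25 → s = 25.0000
seg 2 [28.4°–54.9°] uniform, h=9: full span → s += 9 → s = 34.0000
seg 3 [54.9°–222.8°] dwell: s stays 34.0000
seg 4 [222.8°–310.3°] cycloidal, h=28: θ=306.2° here. β=83.4, B=87.5. 28·(0.9531 − sin(2π·0.9531)/(2π)) = 27.9811 → s = 61.9811

61.9811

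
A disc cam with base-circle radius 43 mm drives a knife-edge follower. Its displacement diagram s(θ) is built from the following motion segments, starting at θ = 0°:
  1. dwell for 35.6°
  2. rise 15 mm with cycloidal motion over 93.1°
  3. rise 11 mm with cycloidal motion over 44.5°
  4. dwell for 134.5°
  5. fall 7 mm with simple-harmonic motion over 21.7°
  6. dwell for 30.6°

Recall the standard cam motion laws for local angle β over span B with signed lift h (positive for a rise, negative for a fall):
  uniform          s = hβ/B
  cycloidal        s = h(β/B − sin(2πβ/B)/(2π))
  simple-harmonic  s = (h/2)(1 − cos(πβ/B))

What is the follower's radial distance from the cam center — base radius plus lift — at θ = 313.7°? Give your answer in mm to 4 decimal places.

seg 1 [0°–35.6°] dwell: s stays 0.0000
seg 2 [35.6°–128.7°] cycloidal, h=15: full span → s += 15 → s = 15.0000
seg 3 [128.7°–173.2°] cycloidal, h=11: full span → s += 11 → s = 26.0000
seg 4 [173.2°–307.7°] dwell: s stays 26.0000
seg 5 [307.7°–329.4°] simple-harmonic, h=-7: θ=313.7° here. β=6, B=21.7. -7/2·(1 − cos(π·0.2765)) = -1.2395 → s = 24.7605
radial distance = base radius + s = 43 + 24.7605 = 67.7605

67.7605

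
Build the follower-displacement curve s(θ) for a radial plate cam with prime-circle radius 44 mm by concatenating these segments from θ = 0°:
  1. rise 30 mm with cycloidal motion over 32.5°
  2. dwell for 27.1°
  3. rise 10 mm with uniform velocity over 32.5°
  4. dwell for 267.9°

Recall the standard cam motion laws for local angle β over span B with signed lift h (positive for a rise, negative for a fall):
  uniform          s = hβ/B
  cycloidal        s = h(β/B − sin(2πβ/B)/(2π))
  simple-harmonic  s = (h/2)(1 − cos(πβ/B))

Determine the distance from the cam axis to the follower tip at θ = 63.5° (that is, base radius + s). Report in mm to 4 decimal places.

seg 1 [0°–32.5°] cycloidal, h=30: full span → s += 30 → s = 30.0000
seg 2 [32.5°–59.6°] dwell: s stays 30.0000
seg 3 [59.6°–92.1°] uniform, h=10: θ=63.5° here. β=3.9, B=32.5. 10·3.9/32.5 = 1.2000 → s = 31.2000
radial distance = base radius + s = 44 + 31.2000 = 75.2000

75.2000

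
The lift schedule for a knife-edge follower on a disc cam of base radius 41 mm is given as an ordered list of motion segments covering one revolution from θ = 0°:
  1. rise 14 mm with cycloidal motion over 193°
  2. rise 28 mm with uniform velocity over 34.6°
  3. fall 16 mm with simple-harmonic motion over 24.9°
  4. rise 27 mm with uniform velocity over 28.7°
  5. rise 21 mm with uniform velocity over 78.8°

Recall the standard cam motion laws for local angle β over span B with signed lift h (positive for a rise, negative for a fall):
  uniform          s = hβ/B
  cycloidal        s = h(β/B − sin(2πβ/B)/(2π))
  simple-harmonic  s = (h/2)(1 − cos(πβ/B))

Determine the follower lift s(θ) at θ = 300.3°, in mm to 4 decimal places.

seg 1 [0°–193°] cycloidal, h=14: full span → s += 14 → s = 14.0000
seg 2 [193°–227.6°] uniform, h=28: full span → s += 28 → s = 42.0000
seg 3 [227.6°–252.5°] simple-harmonic, h=-16: full span → s += -16 → s = 26.0000
seg 4 [252.5°–281.2°] uniform, h=27: full span → s += 27 → s = 53.0000
seg 5 [281.2°–360°] uniform, h=21: θ=300.3° here. β=19.1, B=78.8. 21·19.1/78.8 = 5.0901 → s = 58.0901

58.0901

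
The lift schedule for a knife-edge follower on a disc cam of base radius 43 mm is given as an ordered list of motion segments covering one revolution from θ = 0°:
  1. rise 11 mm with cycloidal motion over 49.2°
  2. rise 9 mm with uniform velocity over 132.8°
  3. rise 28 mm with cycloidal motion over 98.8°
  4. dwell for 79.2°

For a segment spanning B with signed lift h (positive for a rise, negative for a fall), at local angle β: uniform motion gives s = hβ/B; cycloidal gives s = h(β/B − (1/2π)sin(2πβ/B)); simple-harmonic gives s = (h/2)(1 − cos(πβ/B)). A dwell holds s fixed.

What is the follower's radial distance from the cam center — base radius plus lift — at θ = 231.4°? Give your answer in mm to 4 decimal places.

seg 1 [0°–49.2°] cycloidal, h=11: full span → s += 11 → s = 11.0000
seg 2 [49.2°–182°] uniform, h=9: full span → s += 9 → s = 20.0000
seg 3 [182°–280.8°] cycloidal, h=28: θ=231.4° here. β=49.4, B=98.8. 28·(0.5000 − sin(2π·0.5000)/(2π)) = 14.0000 → s = 34.0000
radial distance = base radius + s = 43 + 34.0000 = 77.0000

77.0000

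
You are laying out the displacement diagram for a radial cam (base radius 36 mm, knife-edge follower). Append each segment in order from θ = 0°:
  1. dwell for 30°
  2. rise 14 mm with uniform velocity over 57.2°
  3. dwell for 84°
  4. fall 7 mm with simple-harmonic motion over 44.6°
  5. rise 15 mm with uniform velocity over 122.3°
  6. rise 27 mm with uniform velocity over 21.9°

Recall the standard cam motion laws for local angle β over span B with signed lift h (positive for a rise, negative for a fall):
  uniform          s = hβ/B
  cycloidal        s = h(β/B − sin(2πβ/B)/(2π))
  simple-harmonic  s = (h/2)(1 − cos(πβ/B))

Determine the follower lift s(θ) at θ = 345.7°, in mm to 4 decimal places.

seg 1 [0°–30°] dwell: s stays 0.0000
seg 2 [30°–87.2°] uniform, h=14: full span → s += 14 → s = 14.0000
seg 3 [87.2°–171.2°] dwell: s stays 14.0000
seg 4 [171.2°–215.8°] simple-harmonic, h=-7: full span → s += -7 → s = 7.0000
seg 5 [215.8°–338.1°] uniform, h=15: full span → s += 15 → s = 22.0000
seg 6 [338.1°–360°] uniform, h=27: θ=345.7° here. β=7.6, B=21.9. 27·7.6/21.9 = 9.3699 → s = 31.3699

31.3699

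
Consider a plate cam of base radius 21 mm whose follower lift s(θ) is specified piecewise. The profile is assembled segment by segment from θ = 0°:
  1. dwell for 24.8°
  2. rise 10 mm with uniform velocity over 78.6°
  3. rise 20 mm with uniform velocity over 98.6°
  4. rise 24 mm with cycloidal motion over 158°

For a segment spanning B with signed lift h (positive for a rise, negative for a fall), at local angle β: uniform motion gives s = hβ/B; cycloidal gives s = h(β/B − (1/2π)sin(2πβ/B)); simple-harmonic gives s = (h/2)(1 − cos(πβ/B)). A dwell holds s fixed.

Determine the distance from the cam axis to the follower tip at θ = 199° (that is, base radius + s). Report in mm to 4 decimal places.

seg 1 [0°–24.8°] dwell: s stays 0.0000
seg 2 [24.8°–103.4°] uniform, h=10: full span → s += 10 → s = 10.0000
seg 3 [103.4°–202°] uniform, h=20: θ=199° here. β=95.6, B=98.6. 20·95.6/98.6 = 19.3915 → s = 29.3915
radial distance = base radius + s = 21 + 29.3915 = 50.3915

50.3915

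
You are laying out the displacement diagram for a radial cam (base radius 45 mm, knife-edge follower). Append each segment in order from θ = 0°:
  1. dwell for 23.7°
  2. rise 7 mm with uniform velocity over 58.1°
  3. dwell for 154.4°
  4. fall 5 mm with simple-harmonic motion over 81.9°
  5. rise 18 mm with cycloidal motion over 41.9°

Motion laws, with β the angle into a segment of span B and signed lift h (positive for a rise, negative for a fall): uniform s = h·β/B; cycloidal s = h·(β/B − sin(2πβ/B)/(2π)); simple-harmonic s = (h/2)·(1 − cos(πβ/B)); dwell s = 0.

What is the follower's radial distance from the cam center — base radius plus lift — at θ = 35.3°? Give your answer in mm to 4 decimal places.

seg 1 [0°–23.7°] dwell: s stays 0.0000
seg 2 [23.7°–81.8°] uniform, h=7: θ=35.3° here. β=11.6, B=58.1. 7·11.6/58.1 = 1.3976 → s = 1.3976
radial distance = base radius + s = 45 + 1.3976 = 46.3976

46.3976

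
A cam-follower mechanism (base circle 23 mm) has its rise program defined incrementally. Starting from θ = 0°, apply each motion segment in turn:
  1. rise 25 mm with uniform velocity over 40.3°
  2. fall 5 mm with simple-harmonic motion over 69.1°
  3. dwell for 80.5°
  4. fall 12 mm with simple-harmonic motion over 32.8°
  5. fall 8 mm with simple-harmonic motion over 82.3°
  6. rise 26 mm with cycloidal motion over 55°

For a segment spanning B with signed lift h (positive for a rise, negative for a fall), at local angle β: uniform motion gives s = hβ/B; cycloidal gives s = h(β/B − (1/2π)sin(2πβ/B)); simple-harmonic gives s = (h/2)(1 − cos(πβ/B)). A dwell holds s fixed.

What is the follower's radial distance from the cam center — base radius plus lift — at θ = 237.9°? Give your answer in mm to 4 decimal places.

seg 1 [0°–40.3°] uniform, h=25: full span → s += 25 → s = 25.0000
seg 2 [40.3°–109.4°] simple-harmonic, h=-5: full span → s += -5 → s = 20.0000
seg 3 [109.4°–189.9°] dwell: s stays 20.0000
seg 4 [189.9°–222.7°] simple-harmonic, h=-12: full span → s += -12 → s = 8.0000
seg 5 [222.7°–305°] simple-harmonic, h=-8: θ=237.9° here. β=15.2, B=82.3. -8/2·(1 − cos(π·0.1847)) = -0.6546 → s = 7.3454
radial distance = base radius + s = 23 + 7.3454 = 30.3454

30.3454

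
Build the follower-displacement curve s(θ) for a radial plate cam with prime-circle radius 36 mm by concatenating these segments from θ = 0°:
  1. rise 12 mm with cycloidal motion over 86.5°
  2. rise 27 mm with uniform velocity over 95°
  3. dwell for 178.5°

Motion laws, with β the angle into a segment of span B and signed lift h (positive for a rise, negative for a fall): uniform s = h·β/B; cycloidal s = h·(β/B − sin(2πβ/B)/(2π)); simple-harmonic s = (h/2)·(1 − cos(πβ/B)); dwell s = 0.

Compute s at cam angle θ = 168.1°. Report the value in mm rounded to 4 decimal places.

seg 1 [0°–86.5°] cycloidal, h=12: full span → s += 12 → s = 12.0000
seg 2 [86.5°–181.5°] uniform, h=27: θ=168.1° here. β=81.6, B=95. 27·81.6/95 = 23.1916 → s = 35.1916

35.1916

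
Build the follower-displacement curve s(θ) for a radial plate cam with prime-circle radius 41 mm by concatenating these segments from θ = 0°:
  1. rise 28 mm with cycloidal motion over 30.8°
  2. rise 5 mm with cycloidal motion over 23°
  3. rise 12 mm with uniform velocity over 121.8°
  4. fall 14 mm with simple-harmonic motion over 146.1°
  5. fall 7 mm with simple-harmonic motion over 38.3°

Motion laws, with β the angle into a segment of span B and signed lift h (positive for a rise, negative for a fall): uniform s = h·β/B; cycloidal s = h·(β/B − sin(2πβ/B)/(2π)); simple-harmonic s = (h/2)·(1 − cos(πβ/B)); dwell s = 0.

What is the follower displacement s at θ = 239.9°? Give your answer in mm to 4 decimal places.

seg 1 [0°–30.8°] cycloidal, h=28: full span → s += 28 → s = 28.0000
seg 2 [30.8°–53.8°] cycloidal, h=5: full span → s += 5 → s = 33.0000
seg 3 [53.8°–175.6°] uniform, h=12: full span → s += 12 → s = 45.0000
seg 4 [175.6°–321.7°] simple-harmonic, h=-14: θ=239.9° here. β=64.3, B=146.1. -14/2·(1 − cos(π·0.4401)) = -5.6907 → s = 39.3093

39.3093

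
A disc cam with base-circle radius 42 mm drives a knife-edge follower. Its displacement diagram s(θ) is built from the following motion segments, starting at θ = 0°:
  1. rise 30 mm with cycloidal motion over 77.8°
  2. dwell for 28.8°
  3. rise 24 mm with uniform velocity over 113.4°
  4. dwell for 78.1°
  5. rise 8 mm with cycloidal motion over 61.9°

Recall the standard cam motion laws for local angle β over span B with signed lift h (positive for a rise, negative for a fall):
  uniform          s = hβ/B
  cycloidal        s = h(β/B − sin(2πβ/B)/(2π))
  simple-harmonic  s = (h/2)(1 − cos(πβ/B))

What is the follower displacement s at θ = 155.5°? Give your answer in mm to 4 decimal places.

seg 1 [0°–77.8°] cycloidal, h=30: full span → s += 30 → s = 30.0000
seg 2 [77.8°–106.6°] dwell: s stays 30.0000
seg 3 [106.6°–220°] uniform, h=24: θ=155.5° here. β=48.9, B=113.4. 24·48.9/113.4 = 10.3492 → s = 40.3492

40.3492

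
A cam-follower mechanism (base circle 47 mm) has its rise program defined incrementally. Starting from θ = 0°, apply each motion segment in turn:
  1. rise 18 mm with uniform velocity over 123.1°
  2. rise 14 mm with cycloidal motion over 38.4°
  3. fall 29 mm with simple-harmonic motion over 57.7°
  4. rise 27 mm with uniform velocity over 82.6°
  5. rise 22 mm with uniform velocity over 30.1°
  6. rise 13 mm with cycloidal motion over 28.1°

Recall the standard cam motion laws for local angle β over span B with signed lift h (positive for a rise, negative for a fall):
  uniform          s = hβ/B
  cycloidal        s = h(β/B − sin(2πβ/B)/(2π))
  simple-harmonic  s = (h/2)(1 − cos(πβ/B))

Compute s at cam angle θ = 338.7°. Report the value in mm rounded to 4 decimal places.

seg 1 [0°–123.1°] uniform, h=18: full span → s += 18 → s = 18.0000
seg 2 [123.1°–161.5°] cycloidal, h=14: full span → s += 14 → s = 32.0000
seg 3 [161.5°–219.2°] simple-harmonic, h=-29: full span → s += -29 → s = 3.0000
seg 4 [219.2°–301.8°] uniform, h=27: full span → s += 27 → s = 30.0000
seg 5 [301.8°–331.9°] uniform, h=22: full span → s += 22 → s = 52.0000
seg 6 [331.9°–360°] cycloidal, h=13: θ=338.7° here. β=6.8, B=28.1. 13·(0.2420 − sin(2π·0.2420)/(2π)) = 1.0795 → s = 53.0795

53.0795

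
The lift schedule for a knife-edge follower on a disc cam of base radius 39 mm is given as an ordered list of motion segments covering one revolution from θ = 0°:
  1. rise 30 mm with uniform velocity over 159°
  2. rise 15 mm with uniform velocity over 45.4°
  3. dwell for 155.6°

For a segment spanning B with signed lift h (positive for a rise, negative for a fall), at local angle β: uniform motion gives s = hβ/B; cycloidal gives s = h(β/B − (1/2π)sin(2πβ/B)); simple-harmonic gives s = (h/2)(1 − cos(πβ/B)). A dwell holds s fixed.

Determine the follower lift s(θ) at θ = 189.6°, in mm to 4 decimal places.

seg 1 [0°–159°] uniform, h=30: full span → s += 30 → s = 30.0000
seg 2 [159°–204.4°] uniform, h=15: θ=189.6° here. β=30.6, B=45.4. 15·30.6/45.4 = 10.1101 → s = 40.1101

40.1101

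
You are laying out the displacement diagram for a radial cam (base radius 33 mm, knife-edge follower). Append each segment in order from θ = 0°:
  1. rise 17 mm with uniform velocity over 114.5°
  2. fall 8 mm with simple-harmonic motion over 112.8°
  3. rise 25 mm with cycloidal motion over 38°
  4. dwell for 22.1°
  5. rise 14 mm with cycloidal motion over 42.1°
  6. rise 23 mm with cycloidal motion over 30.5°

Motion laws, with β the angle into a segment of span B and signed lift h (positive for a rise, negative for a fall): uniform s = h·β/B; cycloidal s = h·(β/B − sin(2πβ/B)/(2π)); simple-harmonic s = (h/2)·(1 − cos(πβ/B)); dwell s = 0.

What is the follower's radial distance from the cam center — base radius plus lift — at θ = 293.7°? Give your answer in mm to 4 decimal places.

seg 1 [0°–114.5°] uniform, h=17: full span → s += 17 → s = 17.0000
seg 2 [114.5°–227.3°] simple-harmonic, h=-8: full span → s += -8 → s = 9.0000
seg 3 [227.3°–265.3°] cycloidal, h=25: full span → s += 25 → s = 34.0000
seg 4 [265.3°–287.4°] dwell: s stays 34.0000
seg 5 [287.4°–329.5°] cycloidal, h=14: θ=293.7° here. β=6.3, B=42.1. 14·(0.1496 − sin(2π·0.1496)/(2π)) = 0.2953 → s = 34.2953
radial distance = base radius + s = 33 + 34.2953 = 67.2953

67.2953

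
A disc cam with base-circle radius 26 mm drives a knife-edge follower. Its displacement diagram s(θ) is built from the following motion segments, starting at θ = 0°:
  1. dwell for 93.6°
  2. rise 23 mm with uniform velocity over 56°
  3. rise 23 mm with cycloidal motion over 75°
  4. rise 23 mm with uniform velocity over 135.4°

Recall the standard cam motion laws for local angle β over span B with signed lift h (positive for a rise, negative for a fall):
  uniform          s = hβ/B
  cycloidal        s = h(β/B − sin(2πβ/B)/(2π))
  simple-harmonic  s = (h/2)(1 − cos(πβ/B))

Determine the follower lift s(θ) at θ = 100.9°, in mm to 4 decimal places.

seg 1 [0°–93.6°] dwell: s stays 0.0000
seg 2 [93.6°–149.6°] uniform, h=23: θ=100.9° here. β=7.3, B=56. 23·7.3/56 = 2.9982 → s = 2.9982

2.9982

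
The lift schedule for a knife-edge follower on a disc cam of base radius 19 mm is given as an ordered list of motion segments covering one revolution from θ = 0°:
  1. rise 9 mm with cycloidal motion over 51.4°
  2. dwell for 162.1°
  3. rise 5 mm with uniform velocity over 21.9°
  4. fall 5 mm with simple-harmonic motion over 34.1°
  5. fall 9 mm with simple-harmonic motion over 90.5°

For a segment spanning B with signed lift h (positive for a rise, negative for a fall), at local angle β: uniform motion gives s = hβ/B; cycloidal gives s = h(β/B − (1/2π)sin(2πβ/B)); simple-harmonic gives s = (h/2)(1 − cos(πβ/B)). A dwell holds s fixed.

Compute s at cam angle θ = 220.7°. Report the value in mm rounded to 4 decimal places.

seg 1 [0°–51.4°] cycloidal, h=9: full span → s += 9 → s = 9.0000
seg 2 [51.4°–213.5°] dwell: s stays 9.0000
seg 3 [213.5°–235.4°] uniform, h=5: θ=220.7° here. β=7.2, B=21.9. 5·7.2/21.9 = 1.6438 → s = 10.6438

10.6438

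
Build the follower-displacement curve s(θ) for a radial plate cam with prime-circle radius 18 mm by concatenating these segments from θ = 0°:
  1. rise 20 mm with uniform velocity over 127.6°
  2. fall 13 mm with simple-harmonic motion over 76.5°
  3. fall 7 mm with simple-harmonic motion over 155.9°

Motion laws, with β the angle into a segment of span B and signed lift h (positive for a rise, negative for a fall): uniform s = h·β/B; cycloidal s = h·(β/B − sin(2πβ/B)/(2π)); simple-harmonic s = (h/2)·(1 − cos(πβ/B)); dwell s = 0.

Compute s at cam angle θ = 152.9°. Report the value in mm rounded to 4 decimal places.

seg 1 [0°–127.6°] uniform, h=20: full span → s += 20 → s = 20.0000
seg 2 [127.6°–204.1°] simple-harmonic, h=-13: θ=152.9° here. β=25.3, B=76.5. -13/2·(1 − cos(π·0.3307)) = -3.2039 → s = 16.7961

16.7961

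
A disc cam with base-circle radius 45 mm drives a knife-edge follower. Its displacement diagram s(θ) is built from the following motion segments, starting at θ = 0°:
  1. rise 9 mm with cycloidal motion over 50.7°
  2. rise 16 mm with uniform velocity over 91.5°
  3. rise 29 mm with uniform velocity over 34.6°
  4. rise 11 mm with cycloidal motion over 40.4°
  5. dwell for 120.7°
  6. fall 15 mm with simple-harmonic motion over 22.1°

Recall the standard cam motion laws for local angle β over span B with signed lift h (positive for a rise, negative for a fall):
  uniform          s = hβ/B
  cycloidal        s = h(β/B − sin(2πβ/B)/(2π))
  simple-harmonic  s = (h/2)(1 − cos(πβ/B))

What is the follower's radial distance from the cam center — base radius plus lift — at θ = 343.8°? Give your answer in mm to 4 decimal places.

seg 1 [0°–50.7°] cycloidal, h=9: full span → s += 9 → s = 9.0000
seg 2 [50.7°–142.2°] uniform, h=16: full span → s += 16 → s = 25.0000
seg 3 [142.2°–176.8°] uniform, h=29: full span → s += 29 → s = 54.0000
seg 4 [176.8°–217.2°] cycloidal, h=11: full span → s += 11 → s = 65.0000
seg 5 [217.2°–337.9°] dwell: s stays 65.0000
seg 6 [337.9°–360°] simple-harmonic, h=-15: θ=343.8° here. β=5.9, B=22.1. -15/2·(1 − cos(π·0.2670)) = -2.4868 → s = 62.5132
radial distance = base radius + s = 45 + 62.5132 = 107.5132

107.5132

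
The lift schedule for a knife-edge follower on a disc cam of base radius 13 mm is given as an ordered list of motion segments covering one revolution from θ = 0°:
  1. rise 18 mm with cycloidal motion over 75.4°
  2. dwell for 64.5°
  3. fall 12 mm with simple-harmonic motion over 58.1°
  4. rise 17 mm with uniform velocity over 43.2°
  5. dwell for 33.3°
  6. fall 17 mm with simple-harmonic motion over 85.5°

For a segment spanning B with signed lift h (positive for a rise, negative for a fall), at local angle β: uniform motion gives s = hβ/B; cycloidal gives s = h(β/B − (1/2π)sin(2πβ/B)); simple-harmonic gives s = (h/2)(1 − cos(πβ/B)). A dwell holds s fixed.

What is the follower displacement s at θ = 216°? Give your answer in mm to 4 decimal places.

seg 1 [0°–75.4°] cycloidal, h=18: full span → s += 18 → s = 18.0000
seg 2 [75.4°–139.9°] dwell: s stays 18.0000
seg 3 [139.9°–198°] simple-harmonic, h=-12: full span → s += -12 → s = 6.0000
seg 4 [198°–241.2°] uniform, h=17: θ=216° here. β=18, B=43.2. 17·18/43.2 = 7.0833 → s = 13.0833

13.0833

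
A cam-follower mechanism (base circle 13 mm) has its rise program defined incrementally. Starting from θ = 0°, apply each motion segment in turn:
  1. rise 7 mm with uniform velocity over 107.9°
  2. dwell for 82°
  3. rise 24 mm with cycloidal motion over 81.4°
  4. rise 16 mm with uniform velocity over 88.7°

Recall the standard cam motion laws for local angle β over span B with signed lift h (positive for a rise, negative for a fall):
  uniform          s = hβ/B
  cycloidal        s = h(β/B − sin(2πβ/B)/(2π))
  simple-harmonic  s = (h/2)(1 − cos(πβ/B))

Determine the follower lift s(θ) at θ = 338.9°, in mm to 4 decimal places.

seg 1 [0°–107.9°] uniform, h=7: full span → s += 7 → s = 7.0000
seg 2 [107.9°–189.9°] dwell: s stays 7.0000
seg 3 [189.9°–271.3°] cycloidal, h=24: full span → s += 24 → s = 31.0000
seg 4 [271.3°–360°] uniform, h=16: θ=338.9° here. β=67.6, B=88.7. 16·67.6/88.7 = 12.1939 → s = 43.1939

43.1939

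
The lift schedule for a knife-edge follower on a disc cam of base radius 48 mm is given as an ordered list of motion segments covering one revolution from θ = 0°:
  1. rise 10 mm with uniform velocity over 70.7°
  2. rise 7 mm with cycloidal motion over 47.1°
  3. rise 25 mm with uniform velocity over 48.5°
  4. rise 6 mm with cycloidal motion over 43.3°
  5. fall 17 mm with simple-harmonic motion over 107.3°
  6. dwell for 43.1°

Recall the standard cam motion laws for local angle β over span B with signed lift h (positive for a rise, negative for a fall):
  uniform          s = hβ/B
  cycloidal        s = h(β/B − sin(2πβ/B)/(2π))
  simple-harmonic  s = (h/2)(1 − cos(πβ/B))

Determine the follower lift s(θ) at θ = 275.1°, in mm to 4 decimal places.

seg 1 [0°–70.7°] uniform, h=10: full span → s += 10 → s = 10.0000
seg 2 [70.7°–117.8°] cycloidal, h=7: full span → s += 7 → s = 17.0000
seg 3 [117.8°–166.3°] uniform, h=25: full span → s += 25 → s = 42.0000
seg 4 [166.3°–209.6°] cycloidal, h=6: full span → s += 6 → s = 48.0000
seg 5 [209.6°–316.9°] simple-harmonic, h=-17: θ=275.1° here. β=65.5, B=107.3. -17/2·(1 − cos(π·0.6104)) = -11.3903 → s = 36.6097

36.6097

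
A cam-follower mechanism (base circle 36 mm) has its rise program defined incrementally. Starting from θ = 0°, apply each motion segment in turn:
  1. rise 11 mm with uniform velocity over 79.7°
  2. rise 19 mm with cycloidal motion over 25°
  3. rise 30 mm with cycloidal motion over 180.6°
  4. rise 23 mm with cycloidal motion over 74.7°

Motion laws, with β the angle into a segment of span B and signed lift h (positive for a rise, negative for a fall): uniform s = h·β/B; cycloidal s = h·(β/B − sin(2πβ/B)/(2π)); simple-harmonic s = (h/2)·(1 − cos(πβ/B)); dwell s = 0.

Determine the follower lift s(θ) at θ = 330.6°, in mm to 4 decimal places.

seg 1 [0°–79.7°] uniform, h=11: full span → s += 11 → s = 11.0000
seg 2 [79.7°–104.7°] cycloidal, h=19: full span → s += 19 → s = 30.0000
seg 3 [104.7°–285.3°] cycloidal, h=30: full span → s += 30 → s = 60.0000
seg 4 [285.3°–360°] cycloidal, h=23: θ=330.6° here. β=45.3, B=74.7. 23·(0.6064 − sin(2π·0.6064)/(2π)) = 16.2172 → s = 76.2172

76.2172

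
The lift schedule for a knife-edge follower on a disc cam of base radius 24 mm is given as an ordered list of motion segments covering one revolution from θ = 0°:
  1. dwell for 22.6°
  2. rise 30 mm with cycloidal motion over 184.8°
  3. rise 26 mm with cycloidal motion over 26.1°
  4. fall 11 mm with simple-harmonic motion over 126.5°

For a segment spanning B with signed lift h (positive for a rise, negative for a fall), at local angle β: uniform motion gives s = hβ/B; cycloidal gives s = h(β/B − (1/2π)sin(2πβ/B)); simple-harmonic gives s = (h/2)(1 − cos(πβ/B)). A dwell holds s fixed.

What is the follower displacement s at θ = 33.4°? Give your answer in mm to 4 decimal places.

seg 1 [0°–22.6°] dwell: s stays 0.0000
seg 2 [22.6°–207.4°] cycloidal, h=30: θ=33.4° here. β=10.8, B=184.8. 30·(0.0584 − sin(2π·0.0584)/(2π)) = 0.0391 → s = 0.0391

0.0391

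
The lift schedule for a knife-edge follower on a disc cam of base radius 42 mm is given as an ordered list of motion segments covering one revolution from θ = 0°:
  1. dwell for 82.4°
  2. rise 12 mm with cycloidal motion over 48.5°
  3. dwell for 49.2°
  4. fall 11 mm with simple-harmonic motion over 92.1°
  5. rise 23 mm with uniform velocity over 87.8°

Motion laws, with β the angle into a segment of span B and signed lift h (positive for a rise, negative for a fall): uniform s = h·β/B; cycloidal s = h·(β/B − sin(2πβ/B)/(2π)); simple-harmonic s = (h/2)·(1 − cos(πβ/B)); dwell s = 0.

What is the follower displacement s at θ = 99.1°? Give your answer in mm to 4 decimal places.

seg 1 [0°–82.4°] dwell: s stays 0.0000
seg 2 [82.4°–130.9°] cycloidal, h=12: θ=99.1° here. β=16.7, B=48.5. 12·(0.3443 − sin(2π·0.3443)/(2π)) = 2.5478 → s = 2.5478

2.5478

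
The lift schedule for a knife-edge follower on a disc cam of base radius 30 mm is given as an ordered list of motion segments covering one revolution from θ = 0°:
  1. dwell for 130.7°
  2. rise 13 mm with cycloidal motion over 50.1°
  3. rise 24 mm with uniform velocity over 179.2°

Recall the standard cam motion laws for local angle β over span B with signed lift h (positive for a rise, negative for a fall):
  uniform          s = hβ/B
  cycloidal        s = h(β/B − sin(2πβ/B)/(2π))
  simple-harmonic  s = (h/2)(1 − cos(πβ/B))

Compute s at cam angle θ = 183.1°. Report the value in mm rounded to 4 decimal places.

seg 1 [0°–130.7°] dwell: s stays 0.0000
seg 2 [130.7°–180.8°] cycloidal, h=13: full span → s += 13 → s = 13.0000
seg 3 [180.8°–360°] uniform, h=24: θ=183.1° here. β=2.3, B=179.2. 24·2.3/179.2 = 0.3080 → s = 13.3080

13.3080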